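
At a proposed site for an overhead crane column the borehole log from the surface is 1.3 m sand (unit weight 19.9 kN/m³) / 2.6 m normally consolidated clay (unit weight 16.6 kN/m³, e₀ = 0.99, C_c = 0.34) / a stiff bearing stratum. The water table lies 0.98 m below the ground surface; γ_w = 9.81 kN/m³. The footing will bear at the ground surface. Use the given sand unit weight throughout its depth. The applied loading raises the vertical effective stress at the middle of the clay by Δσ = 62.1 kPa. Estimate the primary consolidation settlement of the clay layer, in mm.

S_c ≈ 210 mm

Mid-depth of clay below the ground surface: z = 1.3 + 2.6/2 = 2.6 m.
Total vertical stress at mid-clay: σ_v = 19.9×1.3 + 16.6×1.3 = 47.45 kPa.
Pore pressure: u = 9.81×(2.6 − 0.98) = 15.892 kPa.
Initial effective stress: σ'_0 = σ_v − u = 47.45 − 15.892 = 31.558 kPa.
Final effective stress: σ'_f = σ'_0 + Δσ = 31.558 + 62.1 = 93.658 kPa.
Normally consolidated clay, so the full stress increment lies on the virgin compression line:
S_c = C_c·H/(1+e₀)·log₁₀(σ'_f/σ'_0) = 0.34×2.6/(1+0.99)×log₁₀(93.658/31.558)
    = 0.44422 × 0.47244 = 0.2099 m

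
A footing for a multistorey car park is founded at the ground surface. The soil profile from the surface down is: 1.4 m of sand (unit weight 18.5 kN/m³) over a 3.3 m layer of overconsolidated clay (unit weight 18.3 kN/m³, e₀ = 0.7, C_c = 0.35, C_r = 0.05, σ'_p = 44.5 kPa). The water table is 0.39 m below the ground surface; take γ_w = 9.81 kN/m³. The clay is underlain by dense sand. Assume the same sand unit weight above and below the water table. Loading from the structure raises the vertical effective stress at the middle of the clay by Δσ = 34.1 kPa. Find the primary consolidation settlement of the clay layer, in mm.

Mid-depth of clay below the ground surface: z = 1.4 + 3.3/2 = 3.05 m.
Total vertical stress at mid-clay: σ_v = 18.5×1.4 + 18.3×1.65 = 56.095 kPa.
Pore pressure: u = 9.81×(3.05 − 0.39) = 26.095 kPa.
Initial effective stress: σ'_0 = σ_v − u = 56.095 − 26.095 = 30 kPa.
Final effective stress: σ'_f = 30 + 34.1 = 64.1 kPa.
σ'_f = 64.1 > σ'_p = 44.5 kPa, so the stress path crosses the preconsolidation pressure — recompression up to σ'_p, then virgin compression beyond:
S_c = H/(1+e₀)·[C_r·log₁₀(σ'_p/σ'_0) + C_c·log₁₀(σ'_f/σ'_p)]
    = 3.3/1.7 × [0.05×log₁₀(44.5/30) + 0.35×log₁₀(64.1/44.5)]
    = 1.9412 × [0.0085619 + 0.055474] = 0.1243 m

S_c ≈ 124 mm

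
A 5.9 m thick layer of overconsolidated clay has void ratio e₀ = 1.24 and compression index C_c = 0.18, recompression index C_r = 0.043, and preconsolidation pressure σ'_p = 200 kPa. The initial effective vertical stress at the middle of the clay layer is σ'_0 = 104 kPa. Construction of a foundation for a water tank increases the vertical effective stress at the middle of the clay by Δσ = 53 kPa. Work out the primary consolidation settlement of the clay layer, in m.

Final effective stress: σ'_f = 104 + 53 = 157 kPa.
σ'_f = 157 ≤ σ'_p = 200 kPa, so the clay remains overconsolidated and only the recompression index applies:
S_c = C_r·H/(1+e₀)·log₁₀(σ'_f/σ'_0) = 0.043×5.9/2.24×log₁₀(157/104)
    = 0.11326 × 0.17887 = 0.02026 m

S_c ≈ 0.0203 m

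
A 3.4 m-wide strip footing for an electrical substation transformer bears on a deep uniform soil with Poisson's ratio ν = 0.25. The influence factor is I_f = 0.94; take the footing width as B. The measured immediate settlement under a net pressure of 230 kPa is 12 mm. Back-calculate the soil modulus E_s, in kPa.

E_s ≈ 57400 kPa

S_e = q·B·(1−ν²)/E_s · I_f  ⇒  E_s = q·B·(1−ν²)·I_f / S_e.
E_s = 230 × 3.4 × 0.9375 × 0.94 / 0.012 = 57430 kPa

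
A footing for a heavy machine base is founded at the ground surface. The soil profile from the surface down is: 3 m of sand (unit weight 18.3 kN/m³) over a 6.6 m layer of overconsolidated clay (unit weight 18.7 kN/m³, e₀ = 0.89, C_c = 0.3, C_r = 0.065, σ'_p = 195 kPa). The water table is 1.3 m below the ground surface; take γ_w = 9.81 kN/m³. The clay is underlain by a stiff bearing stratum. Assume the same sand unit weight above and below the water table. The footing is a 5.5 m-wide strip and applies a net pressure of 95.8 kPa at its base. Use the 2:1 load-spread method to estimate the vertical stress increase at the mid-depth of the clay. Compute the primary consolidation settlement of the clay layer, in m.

Mid-depth of clay below the ground surface: z = 3 + 6.6/2 = 6.3 m.
Total vertical stress at mid-clay: σ_v = 18.3×3 + 18.7×3.3 = 116.61 kPa.
Pore pressure: u = 9.81×(6.3 − 1.3) = 49.05 kPa.
Initial effective stress: σ'_0 = σ_v − u = 116.61 − 49.05 = 67.56 kPa.
Stress increase at mid-clay by the 2:1 spreading method:
Δσ = qB/(B+z) = 95.8×5.5/(5.5+6.3) = 44.653 kPa
Final effective stress: σ'_f = 67.56 + 44.653 = 112.21 kPa.
σ'_f = 112.21 ≤ σ'_p = 195 kPa, so the clay remains overconsolidated and only the recompression index applies:
S_c = C_r·H/(1+e₀)·log₁₀(σ'_f/σ'_0) = 0.065×6.6/1.89×log₁₀(112.21/67.56)
    = 0.22699 × 0.22034 = 0.05001 m

S_c ≈ 0.05 m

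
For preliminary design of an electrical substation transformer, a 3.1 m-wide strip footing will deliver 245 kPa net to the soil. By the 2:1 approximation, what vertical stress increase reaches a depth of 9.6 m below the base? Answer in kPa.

By the 2:1 method the load spreads at 1 horizontal : 2 vertical, so at depth z the loaded area has grown by z in each plan dimension:
Δσ = qB/(B+z) = 245×3.1/(3.1+9.6) = 59.803 kPa

Δσ_z ≈ 59.8 kPa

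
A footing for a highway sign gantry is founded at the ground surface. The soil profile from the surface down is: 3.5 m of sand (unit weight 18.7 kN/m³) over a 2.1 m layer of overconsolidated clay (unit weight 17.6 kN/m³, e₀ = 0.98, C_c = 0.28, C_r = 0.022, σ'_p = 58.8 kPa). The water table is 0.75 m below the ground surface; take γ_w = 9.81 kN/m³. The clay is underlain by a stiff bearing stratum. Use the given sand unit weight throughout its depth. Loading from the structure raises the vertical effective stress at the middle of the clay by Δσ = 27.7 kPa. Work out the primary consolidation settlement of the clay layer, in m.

S_c ≈ 0.0326 m

Mid-depth of clay below the ground surface: z = 3.5 + 2.1/2 = 4.55 m.
Total vertical stress at mid-clay: σ_v = 18.7×3.5 + 17.6×1.05 = 83.93 kPa.
Pore pressure: u = 9.81×(4.55 − 0.75) = 37.278 kPa.
Initial effective stress: σ'_0 = σ_v − u = 83.93 − 37.278 = 46.652 kPa.
Final effective stress: σ'_f = 46.652 + 27.7 = 74.352 kPa.
σ'_f = 74.352 > σ'_p = 58.8 kPa, so the stress path crosses the preconsolidation pressure — recompression up to σ'_p, then virgin compression beyond:
S_c = H/(1+e₀)·[C_r·log₁₀(σ'_p/σ'_0) + C_c·log₁₀(σ'_f/σ'_p)]
    = 2.1/1.98 × [0.022×log₁₀(58.8/46.652) + 0.28×log₁₀(74.352/58.8)]
    = 1.0606 × [0.0022112 + 0.028536] = 0.03261 m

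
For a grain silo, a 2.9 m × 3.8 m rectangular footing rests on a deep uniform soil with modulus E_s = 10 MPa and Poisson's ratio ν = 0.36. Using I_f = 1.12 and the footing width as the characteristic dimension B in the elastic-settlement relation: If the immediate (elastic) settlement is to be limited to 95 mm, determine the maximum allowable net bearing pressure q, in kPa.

E_s = 10 MPa = 10000 kPa.
S_e = q·B·(1−ν²)/E_s · I_f  ⇒  q = S_e·E_s / (B·(1−ν²)·I_f).
q = 0.095 × 10000 / (2.9 × 0.8704 × 1.12) = 336 kPa

q ≈ 336 kPa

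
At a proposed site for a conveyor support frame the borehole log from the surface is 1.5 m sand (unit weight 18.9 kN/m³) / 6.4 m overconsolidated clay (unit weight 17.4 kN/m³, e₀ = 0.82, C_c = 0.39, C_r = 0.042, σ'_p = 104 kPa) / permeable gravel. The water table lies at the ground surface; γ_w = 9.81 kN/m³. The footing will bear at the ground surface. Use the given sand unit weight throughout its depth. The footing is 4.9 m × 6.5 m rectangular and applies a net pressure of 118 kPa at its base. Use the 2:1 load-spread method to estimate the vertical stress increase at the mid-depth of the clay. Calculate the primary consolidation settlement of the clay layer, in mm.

Mid-depth of clay below the ground surface: z = 1.5 + 6.4/2 = 4.7 m.
Total vertical stress at mid-clay: σ_v = 18.9×1.5 + 17.4×3.2 = 84.03 kPa.
Pore pressure: u = 9.81×(4.7 − 0) = 46.107 kPa.
Initial effective stress: σ'_0 = σ_v − u = 84.03 − 46.107 = 37.923 kPa.
Stress increase at mid-clay by the 2:1 spreading method:
Δσ = qBL/((B+z)(L+z)) = 118×4.9×6.5/((4.9+4.7)(6.5+4.7)) = 34.954 kPa
Final effective stress: σ'_f = 37.923 + 34.954 = 72.877 kPa.
σ'_f = 72.877 ≤ σ'_p = 104 kPa, so the clay remains overconsolidated and only the recompression index applies:
S_c = C_r·H/(1+e₀)·log₁₀(σ'_f/σ'_0) = 0.042×6.4/1.82×log₁₀(72.877/37.923)
    = 0.14769 × 0.28369 = 0.0419 m

S_c ≈ 41.9 mm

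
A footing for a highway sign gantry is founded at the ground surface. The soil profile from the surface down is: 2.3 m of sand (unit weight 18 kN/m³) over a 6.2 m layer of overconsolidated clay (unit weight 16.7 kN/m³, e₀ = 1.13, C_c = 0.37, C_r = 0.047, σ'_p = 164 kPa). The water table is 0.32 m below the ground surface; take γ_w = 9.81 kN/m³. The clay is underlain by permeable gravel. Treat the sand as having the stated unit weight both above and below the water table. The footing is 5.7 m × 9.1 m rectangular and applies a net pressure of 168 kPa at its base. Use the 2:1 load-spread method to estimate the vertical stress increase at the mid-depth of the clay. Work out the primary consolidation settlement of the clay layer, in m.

S_c ≈ 0.0482 m

Mid-depth of clay below the ground surface: z = 2.3 + 6.2/2 = 5.4 m.
Total vertical stress at mid-clay: σ_v = 18×2.3 + 16.7×3.1 = 93.17 kPa.
Pore pressure: u = 9.81×(5.4 − 0.32) = 49.835 kPa.
Initial effective stress: σ'_0 = σ_v − u = 93.17 − 49.835 = 43.335 kPa.
Stress increase at mid-clay by the 2:1 spreading method:
Δσ = qBL/((B+z)(L+z)) = 168×5.7×9.1/((5.7+5.4)(9.1+5.4)) = 54.142 kPa
Final effective stress: σ'_f = 43.335 + 54.142 = 97.477 kPa.
σ'_f = 97.477 ≤ σ'_p = 164 kPa, so the clay remains overconsolidated and only the recompression index applies:
S_c = C_r·H/(1+e₀)·log₁₀(σ'_f/σ'_0) = 0.047×6.2/2.13×log₁₀(97.477/43.335)
    = 0.13681 × 0.35206 = 0.04816 m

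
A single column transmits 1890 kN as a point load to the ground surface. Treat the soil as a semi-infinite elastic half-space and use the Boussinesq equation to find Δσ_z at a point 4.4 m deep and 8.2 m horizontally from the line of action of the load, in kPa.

Boussinesq vertical stress below a point load on an elastic half-space:
Δσ_z = 3P/(2πz²) · [1 + (r/z)²]^(−5/2)
r/z = 8.2/4.4 = 1.8636; [1+(r/z)²]^(−5/2) = 0.02363.
Δσ_z = 3×1890/(2π×4.4²) × 0.02363 = 46.612 × 0.02363 = 1.101 kPa

Δσ_z ≈ 1.1 kPa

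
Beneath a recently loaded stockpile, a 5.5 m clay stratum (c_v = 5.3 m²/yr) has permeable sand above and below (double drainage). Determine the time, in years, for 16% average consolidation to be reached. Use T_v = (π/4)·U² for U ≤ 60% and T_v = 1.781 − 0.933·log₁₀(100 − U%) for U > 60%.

Drainage path length: H_d = H/2 = 2.75 m (double drainage).
U ≤ 60%: T_v = (π/4)·U² = (π/4)×0.16² = 0.020106.
t = T_v·H_d²/c_v = 0.020106×2.75²/5.3 = 0.02869 years.

t ≈ 0.0287 years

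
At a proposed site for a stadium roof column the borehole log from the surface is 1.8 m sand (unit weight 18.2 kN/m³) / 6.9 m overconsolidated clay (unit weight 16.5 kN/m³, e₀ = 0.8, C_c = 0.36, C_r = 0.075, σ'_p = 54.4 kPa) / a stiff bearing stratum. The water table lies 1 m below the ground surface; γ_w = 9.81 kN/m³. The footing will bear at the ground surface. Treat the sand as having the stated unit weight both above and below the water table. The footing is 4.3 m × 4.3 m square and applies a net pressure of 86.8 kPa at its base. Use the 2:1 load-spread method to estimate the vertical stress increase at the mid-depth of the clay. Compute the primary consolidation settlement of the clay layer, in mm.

S_c ≈ 128 mm

Mid-depth of clay below the ground surface: z = 1.8 + 6.9/2 = 5.25 m.
Total vertical stress at mid-clay: σ_v = 18.2×1.8 + 16.5×3.45 = 89.685 kPa.
Pore pressure: u = 9.81×(5.25 − 1) = 41.693 kPa.
Initial effective stress: σ'_0 = σ_v − u = 89.685 − 41.693 = 47.992 kPa.
Stress increase at mid-clay by the 2:1 spreading method:
Δσ = qBL/((B+z)(L+z)) = 86.8×4.3×4.3/((4.3+5.25)(4.3+5.25)) = 17.597 kPa
Final effective stress: σ'_f = 47.992 + 17.597 = 65.589 kPa.
σ'_f = 65.589 > σ'_p = 54.4 kPa, so the stress path crosses the preconsolidation pressure — recompression up to σ'_p, then virgin compression beyond:
S_c = H/(1+e₀)·[C_r·log₁₀(σ'_p/σ'_0) + C_c·log₁₀(σ'_f/σ'_p)]
    = 6.9/1.8 × [0.075×log₁₀(54.4/47.992) + 0.36×log₁₀(65.589/54.4)]
    = 3.8333 × [0.0040823 + 0.029244] = 0.1277 m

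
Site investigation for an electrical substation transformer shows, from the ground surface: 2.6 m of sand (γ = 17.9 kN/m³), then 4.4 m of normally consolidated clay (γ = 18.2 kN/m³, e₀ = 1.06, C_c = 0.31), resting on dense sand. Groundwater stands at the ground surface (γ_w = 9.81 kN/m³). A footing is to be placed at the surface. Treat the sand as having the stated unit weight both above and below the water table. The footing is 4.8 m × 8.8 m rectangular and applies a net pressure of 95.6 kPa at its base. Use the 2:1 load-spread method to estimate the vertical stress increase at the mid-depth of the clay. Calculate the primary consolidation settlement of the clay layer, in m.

S_c ≈ 0.166 m

Mid-depth of clay below the ground surface: z = 2.6 + 4.4/2 = 4.8 m.
Total vertical stress at mid-clay: σ_v = 17.9×2.6 + 18.2×2.2 = 86.58 kPa.
Pore pressure: u = 9.81×(4.8 − 0) = 47.088 kPa.
Initial effective stress: σ'_0 = σ_v − u = 86.58 − 47.088 = 39.492 kPa.
Stress increase at mid-clay by the 2:1 spreading method:
Δσ = qBL/((B+z)(L+z)) = 95.6×4.8×8.8/((4.8+4.8)(8.8+4.8)) = 30.929 kPa
Final effective stress: σ'_f = σ'_0 + Δσ = 39.492 + 30.929 = 70.421 kPa.
Normally consolidated clay, so the full stress increment lies on the virgin compression line:
S_c = C_c·H/(1+e₀)·log₁₀(σ'_f/σ'_0) = 0.31×4.4/(1+1.06)×log₁₀(70.421/39.492)
    = 0.66214 × 0.25119 = 0.1663 m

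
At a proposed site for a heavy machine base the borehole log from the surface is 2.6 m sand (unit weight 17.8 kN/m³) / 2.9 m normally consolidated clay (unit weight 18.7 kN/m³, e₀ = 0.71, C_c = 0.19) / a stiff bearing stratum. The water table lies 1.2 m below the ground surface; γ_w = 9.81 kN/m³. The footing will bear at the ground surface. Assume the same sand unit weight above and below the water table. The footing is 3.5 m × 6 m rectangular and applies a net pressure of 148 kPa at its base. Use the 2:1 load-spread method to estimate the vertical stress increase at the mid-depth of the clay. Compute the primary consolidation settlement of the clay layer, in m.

S_c ≈ 0.0899 m

Mid-depth of clay below the ground surface: z = 2.6 + 2.9/2 = 4.05 m.
Total vertical stress at mid-clay: σ_v = 17.8×2.6 + 18.7×1.45 = 73.395 kPa.
Pore pressure: u = 9.81×(4.05 − 1.2) = 27.959 kPa.
Initial effective stress: σ'_0 = σ_v − u = 73.395 − 27.959 = 45.436 kPa.
Stress increase at mid-clay by the 2:1 spreading method:
Δσ = qBL/((B+z)(L+z)) = 148×3.5×6/((3.5+4.05)(6+4.05)) = 40.961 kPa
Final effective stress: σ'_f = σ'_0 + Δσ = 45.436 + 40.961 = 86.397 kPa.
Normally consolidated clay, so the full stress increment lies on the virgin compression line:
S_c = C_c·H/(1+e₀)·log₁₀(σ'_f/σ'_0) = 0.19×2.9/(1+0.71)×log₁₀(86.397/45.436)
    = 0.32222 × 0.2791 = 0.08993 m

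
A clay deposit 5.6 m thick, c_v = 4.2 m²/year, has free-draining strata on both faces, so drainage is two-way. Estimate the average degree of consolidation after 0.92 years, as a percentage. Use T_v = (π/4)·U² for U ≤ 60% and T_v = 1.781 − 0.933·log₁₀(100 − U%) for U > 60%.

Drainage path length: H_d = H/2 = 2.8 m (double drainage).
T_v = c_v·t/H_d² = 4.2×0.92/2.8² = 0.49286.
T_v = 0.49286 corresponds to the U > 60% branch:
U = 1 − 10^((1.781 − T_v)/0.933)/100 = 0.7598

U ≈ 76 %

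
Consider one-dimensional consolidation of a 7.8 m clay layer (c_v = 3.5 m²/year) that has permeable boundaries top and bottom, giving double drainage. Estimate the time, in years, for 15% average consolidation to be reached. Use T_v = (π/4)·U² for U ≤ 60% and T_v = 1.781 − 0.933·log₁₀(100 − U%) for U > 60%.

t ≈ 0.0768 years

Drainage path length: H_d = H/2 = 3.9 m (double drainage).
U ≤ 60%: T_v = (π/4)·U² = (π/4)×0.15² = 0.017671.
t = T_v·H_d²/c_v = 0.017671×3.9²/3.5 = 0.07679 years.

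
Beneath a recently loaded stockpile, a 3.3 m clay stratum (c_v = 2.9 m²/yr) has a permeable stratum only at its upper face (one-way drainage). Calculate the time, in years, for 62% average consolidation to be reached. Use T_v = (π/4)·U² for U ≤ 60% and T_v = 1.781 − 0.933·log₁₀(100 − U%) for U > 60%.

t ≈ 1.15 years

Drainage path length: H_d = H = 3.3 m (single drainage).
U > 60%: T_v = 1.781 − 0.933·log₁₀(100 − 62) = 0.30706.
t = T_v·H_d²/c_v = 0.30706×3.3²/2.9 = 1.153 years.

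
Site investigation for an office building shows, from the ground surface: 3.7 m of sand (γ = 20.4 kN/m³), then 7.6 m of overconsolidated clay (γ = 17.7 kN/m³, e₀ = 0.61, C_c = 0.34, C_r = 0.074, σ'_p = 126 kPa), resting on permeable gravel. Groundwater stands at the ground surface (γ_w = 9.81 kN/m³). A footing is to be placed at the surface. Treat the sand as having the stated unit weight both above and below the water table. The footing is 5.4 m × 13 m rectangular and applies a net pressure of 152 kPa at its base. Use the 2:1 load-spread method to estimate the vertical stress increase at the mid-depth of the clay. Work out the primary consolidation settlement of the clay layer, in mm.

S_c ≈ 69.7 mm

Mid-depth of clay below the ground surface: z = 3.7 + 7.6/2 = 7.5 m.
Total vertical stress at mid-clay: σ_v = 20.4×3.7 + 17.7×3.8 = 142.74 kPa.
Pore pressure: u = 9.81×(7.5 − 0) = 73.575 kPa.
Initial effective stress: σ'_0 = σ_v − u = 142.74 − 73.575 = 69.165 kPa.
Stress increase at mid-clay by the 2:1 spreading method:
Δσ = qBL/((B+z)(L+z)) = 152×5.4×13/((5.4+7.5)(13+7.5)) = 40.349 kPa
Final effective stress: σ'_f = 69.165 + 40.349 = 109.51 kPa.
σ'_f = 109.51 ≤ σ'_p = 126 kPa, so the clay remains overconsolidated and only the recompression index applies:
S_c = C_r·H/(1+e₀)·log₁₀(σ'_f/σ'_0) = 0.074×7.6/1.61×log₁₀(109.51/69.165)
    = 0.34932 × 0.19957 = 0.06971 m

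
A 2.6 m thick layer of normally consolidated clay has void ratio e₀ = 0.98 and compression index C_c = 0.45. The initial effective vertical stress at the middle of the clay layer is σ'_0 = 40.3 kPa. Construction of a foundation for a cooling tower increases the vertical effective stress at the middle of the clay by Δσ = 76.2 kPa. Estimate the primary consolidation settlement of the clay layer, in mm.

Final effective stress: σ'_f = σ'_0 + Δσ = 40.3 + 76.2 = 116.5 kPa.
Normally consolidated clay, so the full stress increment lies on the virgin compression line:
S_c = C_c·H/(1+e₀)·log₁₀(σ'_f/σ'_0) = 0.45×2.6/(1+0.98)×log₁₀(116.5/40.3)
    = 0.59091 × 0.46102 = 0.2724 m

S_c ≈ 272 mm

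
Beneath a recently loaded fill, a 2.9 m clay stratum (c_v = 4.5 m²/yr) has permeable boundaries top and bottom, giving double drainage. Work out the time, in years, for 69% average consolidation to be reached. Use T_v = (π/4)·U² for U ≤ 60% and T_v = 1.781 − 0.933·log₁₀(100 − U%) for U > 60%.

t ≈ 0.182 years

Drainage path length: H_d = H/2 = 1.45 m (double drainage).
U > 60%: T_v = 1.781 − 0.933·log₁₀(100 − 69) = 0.38956.
t = T_v·H_d²/c_v = 0.38956×1.45²/4.5 = 0.182 years.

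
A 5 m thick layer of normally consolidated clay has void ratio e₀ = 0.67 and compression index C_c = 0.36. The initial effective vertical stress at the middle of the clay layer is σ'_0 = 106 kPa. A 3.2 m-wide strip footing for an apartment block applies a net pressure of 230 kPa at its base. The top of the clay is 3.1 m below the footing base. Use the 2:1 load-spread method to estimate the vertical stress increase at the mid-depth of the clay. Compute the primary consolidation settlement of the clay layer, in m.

Mid-depth of clay below the footing base: z = 3.1 + 5/2 = 5.6 m.
Stress increase at mid-clay by the 2:1 spreading method:
Δσ = qB/(B+z) = 230×3.2/(3.2+5.6) = 83.636 kPa
Final effective stress: σ'_f = σ'_0 + Δσ = 106 + 83.636 = 189.64 kPa.
Normally consolidated clay, so the full stress increment lies on the virgin compression line:
S_c = C_c·H/(1+e₀)·log₁₀(σ'_f/σ'_0) = 0.36×5/(1+0.67)×log₁₀(189.64/106)
    = 1.0778 × 0.25262 = 0.2723 m

S_c ≈ 0.272 m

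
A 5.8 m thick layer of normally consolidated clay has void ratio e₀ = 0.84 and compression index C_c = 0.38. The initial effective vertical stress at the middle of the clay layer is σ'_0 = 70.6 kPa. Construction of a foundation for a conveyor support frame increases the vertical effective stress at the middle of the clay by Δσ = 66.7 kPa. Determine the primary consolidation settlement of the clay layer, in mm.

S_c ≈ 346 mm

Final effective stress: σ'_f = σ'_0 + Δσ = 70.6 + 66.7 = 137.3 kPa.
Normally consolidated clay, so the full stress increment lies on the virgin compression line:
S_c = C_c·H/(1+e₀)·log₁₀(σ'_f/σ'_0) = 0.38×5.8/(1+0.84)×log₁₀(137.3/70.6)
    = 1.1978 × 0.28887 = 0.346 m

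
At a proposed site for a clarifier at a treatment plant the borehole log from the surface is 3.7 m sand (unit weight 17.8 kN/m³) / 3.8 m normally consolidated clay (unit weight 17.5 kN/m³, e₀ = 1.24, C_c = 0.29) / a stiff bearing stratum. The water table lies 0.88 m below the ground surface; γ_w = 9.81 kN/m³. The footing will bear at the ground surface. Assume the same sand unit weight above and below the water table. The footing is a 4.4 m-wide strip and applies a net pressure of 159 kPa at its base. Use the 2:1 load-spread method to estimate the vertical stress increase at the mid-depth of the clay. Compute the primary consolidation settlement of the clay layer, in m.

S_c ≈ 0.18 m

Mid-depth of clay below the ground surface: z = 3.7 + 3.8/2 = 5.6 m.
Total vertical stress at mid-clay: σ_v = 17.8×3.7 + 17.5×1.9 = 99.11 kPa.
Pore pressure: u = 9.81×(5.6 − 0.88) = 46.303 kPa.
Initial effective stress: σ'_0 = σ_v − u = 99.11 − 46.303 = 52.807 kPa.
Stress increase at mid-clay by the 2:1 spreading method:
Δσ = qB/(B+z) = 159×4.4/(4.4+5.6) = 69.96 kPa
Final effective stress: σ'_f = σ'_0 + Δσ = 52.807 + 69.96 = 122.77 kPa.
Normally consolidated clay, so the full stress increment lies on the virgin compression line:
S_c = C_c·H/(1+e₀)·log₁₀(σ'_f/σ'_0) = 0.29×3.8/(1+1.24)×log₁₀(122.77/52.807)
    = 0.49196 × 0.3664 = 0.1803 m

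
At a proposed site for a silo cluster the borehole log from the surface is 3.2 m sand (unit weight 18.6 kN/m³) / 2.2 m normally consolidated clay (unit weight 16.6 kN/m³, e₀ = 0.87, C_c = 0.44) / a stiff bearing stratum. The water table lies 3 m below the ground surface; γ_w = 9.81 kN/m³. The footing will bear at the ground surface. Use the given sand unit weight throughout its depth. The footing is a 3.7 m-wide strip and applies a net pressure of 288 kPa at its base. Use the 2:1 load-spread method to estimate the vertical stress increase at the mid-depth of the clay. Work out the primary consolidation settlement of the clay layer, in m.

Mid-depth of clay below the ground surface: z = 3.2 + 2.2/2 = 4.3 m.
Total vertical stress at mid-clay: σ_v = 18.6×3.2 + 16.6×1.1 = 77.78 kPa.
Pore pressure: u = 9.81×(4.3 − 3) = 12.753 kPa.
Initial effective stress: σ'_0 = σ_v − u = 77.78 − 12.753 = 65.027 kPa.
Stress increase at mid-clay by the 2:1 spreading method:
Δσ = qB/(B+z) = 288×3.7/(3.7+4.3) = 133.2 kPa
Final effective stress: σ'_f = σ'_0 + Δσ = 65.027 + 133.2 = 198.23 kPa.
Normally consolidated clay, so the full stress increment lies on the virgin compression line:
S_c = C_c·H/(1+e₀)·log₁₀(σ'_f/σ'_0) = 0.44×2.2/(1+0.87)×log₁₀(198.23/65.027)
    = 0.51765 × 0.48408 = 0.2506 m

S_c ≈ 0.251 m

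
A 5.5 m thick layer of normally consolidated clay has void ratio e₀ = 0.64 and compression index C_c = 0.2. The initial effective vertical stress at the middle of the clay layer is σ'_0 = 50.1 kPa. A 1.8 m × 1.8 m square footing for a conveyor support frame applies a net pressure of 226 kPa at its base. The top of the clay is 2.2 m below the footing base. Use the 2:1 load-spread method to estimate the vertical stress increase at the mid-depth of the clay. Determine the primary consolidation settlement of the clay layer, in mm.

S_c ≈ 81 mm

Mid-depth of clay below the footing base: z = 2.2 + 5.5/2 = 4.95 m.
Stress increase at mid-clay by the 2:1 spreading method:
Δσ = qBL/((B+z)(L+z)) = 226×1.8×1.8/((1.8+4.95)(1.8+4.95)) = 16.071 kPa
Final effective stress: σ'_f = σ'_0 + Δσ = 50.1 + 16.071 = 66.171 kPa.
Normally consolidated clay, so the full stress increment lies on the virgin compression line:
S_c = C_c·H/(1+e₀)·log₁₀(σ'_f/σ'_0) = 0.2×5.5/(1+0.64)×log₁₀(66.171/50.1)
    = 0.67073 × 0.12083 = 0.08104 m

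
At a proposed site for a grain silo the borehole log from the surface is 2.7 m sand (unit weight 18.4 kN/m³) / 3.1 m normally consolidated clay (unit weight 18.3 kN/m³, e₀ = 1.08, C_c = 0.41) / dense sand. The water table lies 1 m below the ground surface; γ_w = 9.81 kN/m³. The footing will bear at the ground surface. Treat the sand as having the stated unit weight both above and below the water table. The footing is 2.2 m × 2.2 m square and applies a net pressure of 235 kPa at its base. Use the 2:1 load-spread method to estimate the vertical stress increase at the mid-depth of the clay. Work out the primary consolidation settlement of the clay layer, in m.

S_c ≈ 0.123 m

Mid-depth of clay below the ground surface: z = 2.7 + 3.1/2 = 4.25 m.
Total vertical stress at mid-clay: σ_v = 18.4×2.7 + 18.3×1.55 = 78.045 kPa.
Pore pressure: u = 9.81×(4.25 − 1) = 31.883 kPa.
Initial effective stress: σ'_0 = σ_v − u = 78.045 − 31.883 = 46.162 kPa.
Stress increase at mid-clay by the 2:1 spreading method:
Δσ = qBL/((B+z)(L+z)) = 235×2.2×2.2/((2.2+4.25)(2.2+4.25)) = 27.34 kPa
Final effective stress: σ'_f = σ'_0 + Δσ = 46.162 + 27.34 = 73.502 kPa.
Normally consolidated clay, so the full stress increment lies on the virgin compression line:
S_c = C_c·H/(1+e₀)·log₁₀(σ'_f/σ'_0) = 0.41×3.1/(1+1.08)×log₁₀(73.502/46.162)
    = 0.61106 × 0.20201 = 0.1234 m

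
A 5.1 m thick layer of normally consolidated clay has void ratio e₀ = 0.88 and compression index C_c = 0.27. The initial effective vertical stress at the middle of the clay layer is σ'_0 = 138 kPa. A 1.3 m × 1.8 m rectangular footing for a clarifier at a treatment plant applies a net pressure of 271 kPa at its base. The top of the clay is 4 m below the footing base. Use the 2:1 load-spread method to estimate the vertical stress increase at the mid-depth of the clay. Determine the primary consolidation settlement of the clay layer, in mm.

Mid-depth of clay below the footing base: z = 4 + 5.1/2 = 6.55 m.
Stress increase at mid-clay by the 2:1 spreading method:
Δσ = qBL/((B+z)(L+z)) = 271×1.3×1.8/((1.3+6.55)(1.8+6.55)) = 9.6745 kPa
Final effective stress: σ'_f = σ'_0 + Δσ = 138 + 9.6745 = 147.67 kPa.
Normally consolidated clay, so the full stress increment lies on the virgin compression line:
S_c = C_c·H/(1+e₀)·log₁₀(σ'_f/σ'_0) = 0.27×5.1/(1+0.88)×log₁₀(147.67/138)
    = 0.73245 × 0.029413 = 0.02154 m

S_c ≈ 21.5 mm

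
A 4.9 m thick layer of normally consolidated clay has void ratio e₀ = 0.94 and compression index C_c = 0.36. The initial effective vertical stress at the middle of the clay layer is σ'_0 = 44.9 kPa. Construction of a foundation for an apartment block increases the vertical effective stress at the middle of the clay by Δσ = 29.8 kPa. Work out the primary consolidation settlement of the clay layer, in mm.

S_c ≈ 201 mm

Final effective stress: σ'_f = σ'_0 + Δσ = 44.9 + 29.8 = 74.7 kPa.
Normally consolidated clay, so the full stress increment lies on the virgin compression line:
S_c = C_c·H/(1+e₀)·log₁₀(σ'_f/σ'_0) = 0.36×4.9/(1+0.94)×log₁₀(74.7/44.9)
    = 0.90928 × 0.22107 = 0.201 m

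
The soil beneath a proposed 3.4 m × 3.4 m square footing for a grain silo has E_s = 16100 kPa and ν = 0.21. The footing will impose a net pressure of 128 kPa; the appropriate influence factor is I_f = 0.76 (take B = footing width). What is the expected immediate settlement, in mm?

Immediate (elastic) settlement: S_e = q·B·(1−ν²)/E_s · I_f.
S_e = 128 × 3.4 × (1 − 0.21²) / 16100 × 0.76
    = 128 × 3.4 × 0.9559 / 16100 × 0.76
    = 0.01964 m = 19.64 mm

S_e ≈ 19.6 mm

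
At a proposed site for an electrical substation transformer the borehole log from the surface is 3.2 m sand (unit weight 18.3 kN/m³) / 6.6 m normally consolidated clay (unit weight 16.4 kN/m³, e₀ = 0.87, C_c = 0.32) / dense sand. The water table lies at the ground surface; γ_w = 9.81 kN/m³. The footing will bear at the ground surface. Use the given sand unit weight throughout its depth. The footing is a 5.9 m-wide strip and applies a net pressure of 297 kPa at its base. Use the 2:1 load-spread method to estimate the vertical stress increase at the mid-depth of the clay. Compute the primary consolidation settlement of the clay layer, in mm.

Mid-depth of clay below the ground surface: z = 3.2 + 6.6/2 = 6.5 m.
Total vertical stress at mid-clay: σ_v = 18.3×3.2 + 16.4×3.3 = 112.68 kPa.
Pore pressure: u = 9.81×(6.5 − 0) = 63.765 kPa.
Initial effective stress: σ'_0 = σ_v − u = 112.68 − 63.765 = 48.915 kPa.
Stress increase at mid-clay by the 2:1 spreading method:
Δσ = qB/(B+z) = 297×5.9/(5.9+6.5) = 141.31 kPa
Final effective stress: σ'_f = σ'_0 + Δσ = 48.915 + 141.31 = 190.22 kPa.
Normally consolidated clay, so the full stress increment lies on the virgin compression line:
S_c = C_c·H/(1+e₀)·log₁₀(σ'_f/σ'_0) = 0.32×6.6/(1+0.87)×log₁₀(190.22/48.915)
    = 1.1294 × 0.58981 = 0.6661 m

S_c ≈ 666 mm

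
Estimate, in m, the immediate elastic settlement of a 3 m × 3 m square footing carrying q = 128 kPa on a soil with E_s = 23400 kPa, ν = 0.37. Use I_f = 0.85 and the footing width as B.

S_e ≈ 0.012 m

Immediate (elastic) settlement: S_e = q·B·(1−ν²)/E_s · I_f.
S_e = 128 × 3 × (1 − 0.37²) / 23400 × 0.85
    = 128 × 3 × 0.8631 / 23400 × 0.85
    = 0.01204 m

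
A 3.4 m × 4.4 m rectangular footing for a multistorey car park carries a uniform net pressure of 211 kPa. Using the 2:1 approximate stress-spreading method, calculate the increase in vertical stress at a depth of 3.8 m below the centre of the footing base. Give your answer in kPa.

Δσ_z ≈ 53.5 kPa

By the 2:1 method the load spreads at 1 horizontal : 2 vertical, so at depth z the loaded area has grown by z in each plan dimension:
Δσ = qBL/((B+z)(L+z)) = 211×3.4×4.4/((3.4+3.8)(4.4+3.8)) = 53.465 kPa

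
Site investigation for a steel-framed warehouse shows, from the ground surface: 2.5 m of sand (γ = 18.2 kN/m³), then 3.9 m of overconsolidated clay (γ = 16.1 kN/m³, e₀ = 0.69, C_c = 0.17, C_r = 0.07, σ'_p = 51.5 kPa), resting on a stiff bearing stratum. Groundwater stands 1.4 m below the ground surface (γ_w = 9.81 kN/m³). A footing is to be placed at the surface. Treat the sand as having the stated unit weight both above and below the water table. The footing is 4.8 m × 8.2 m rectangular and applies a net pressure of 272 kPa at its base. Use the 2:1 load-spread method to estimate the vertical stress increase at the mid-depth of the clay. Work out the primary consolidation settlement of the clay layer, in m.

S_c ≈ 0.175 m

Mid-depth of clay below the ground surface: z = 2.5 + 3.9/2 = 4.45 m.
Total vertical stress at mid-clay: σ_v = 18.2×2.5 + 16.1×1.95 = 76.895 kPa.
Pore pressure: u = 9.81×(4.45 − 1.4) = 29.921 kPa.
Initial effective stress: σ'_0 = σ_v − u = 76.895 − 29.921 = 46.974 kPa.
Stress increase at mid-clay by the 2:1 spreading method:
Δσ = qBL/((B+z)(L+z)) = 272×4.8×8.2/((4.8+4.45)(8.2+4.45)) = 91.494 kPa
Final effective stress: σ'_f = 46.974 + 91.494 = 138.47 kPa.
σ'_f = 138.47 > σ'_p = 51.5 kPa, so the stress path crosses the preconsolidation pressure — recompression up to σ'_p, then virgin compression beyond:
S_c = H/(1+e₀)·[C_r·log₁₀(σ'_p/σ'_0) + C_c·log₁₀(σ'_f/σ'_p)]
    = 3.9/1.69 × [0.07×log₁₀(51.5/46.974) + 0.17×log₁₀(138.47/51.5)]
    = 2.3077 × [0.0027965 + 0.073023] = 0.175 m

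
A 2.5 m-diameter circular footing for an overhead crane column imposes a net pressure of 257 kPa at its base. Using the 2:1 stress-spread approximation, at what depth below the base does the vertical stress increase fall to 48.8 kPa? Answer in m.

z ≈ 3.24 m

2:1 spreading — at depth z the loaded area has grown by z in each plan dimension:
qD²/(D+z)² = Δσ_z ⇒ z = D(√(q/Δσ_z) − 1) = 2.5×(√(257/48.8) − 1) = 3.237 m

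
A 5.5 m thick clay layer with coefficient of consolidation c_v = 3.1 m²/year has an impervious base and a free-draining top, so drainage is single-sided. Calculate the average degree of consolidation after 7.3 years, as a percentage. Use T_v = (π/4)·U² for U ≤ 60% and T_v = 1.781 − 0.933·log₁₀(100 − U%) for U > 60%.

Drainage path length: H_d = H = 5.5 m (single drainage).
T_v = c_v·t/H_d² = 3.1×7.3/5.5² = 0.7481.
T_v = 0.7481 corresponds to the U > 60% branch:
U = 1 − 10^((1.781 − T_v)/0.933)/100 = 0.872

U ≈ 87.2 %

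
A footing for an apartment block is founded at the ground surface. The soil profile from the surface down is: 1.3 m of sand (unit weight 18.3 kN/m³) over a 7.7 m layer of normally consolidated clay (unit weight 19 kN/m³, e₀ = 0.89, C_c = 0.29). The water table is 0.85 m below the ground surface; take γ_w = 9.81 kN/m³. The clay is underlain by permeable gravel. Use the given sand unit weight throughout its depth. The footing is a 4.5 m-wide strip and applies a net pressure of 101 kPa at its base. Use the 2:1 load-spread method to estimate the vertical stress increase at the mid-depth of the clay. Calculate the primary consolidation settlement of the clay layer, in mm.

S_c ≈ 318 mm

Mid-depth of clay below the ground surface: z = 1.3 + 7.7/2 = 5.15 m.
Total vertical stress at mid-clay: σ_v = 18.3×1.3 + 19×3.85 = 96.94 kPa.
Pore pressure: u = 9.81×(5.15 − 0.85) = 42.183 kPa.
Initial effective stress: σ'_0 = σ_v − u = 96.94 − 42.183 = 54.757 kPa.
Stress increase at mid-clay by the 2:1 spreading method:
Δσ = qB/(B+z) = 101×4.5/(4.5+5.15) = 47.098 kPa
Final effective stress: σ'_f = σ'_0 + Δσ = 54.757 + 47.098 = 101.85 kPa.
Normally consolidated clay, so the full stress increment lies on the virgin compression line:
S_c = C_c·H/(1+e₀)·log₁₀(σ'_f/σ'_0) = 0.29×7.7/(1+0.89)×log₁₀(101.85/54.757)
    = 1.1815 × 0.26952 = 0.3184 m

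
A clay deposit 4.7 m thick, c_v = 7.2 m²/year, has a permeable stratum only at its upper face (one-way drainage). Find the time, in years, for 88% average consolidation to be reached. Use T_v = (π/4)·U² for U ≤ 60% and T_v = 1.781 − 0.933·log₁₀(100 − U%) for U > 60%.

t ≈ 2.38 years

Drainage path length: H_d = H = 4.7 m (single drainage).
U > 60%: T_v = 1.781 − 0.933·log₁₀(100 − 88) = 0.77412.
t = T_v·H_d²/c_v = 0.77412×4.7²/7.2 = 2.375 years.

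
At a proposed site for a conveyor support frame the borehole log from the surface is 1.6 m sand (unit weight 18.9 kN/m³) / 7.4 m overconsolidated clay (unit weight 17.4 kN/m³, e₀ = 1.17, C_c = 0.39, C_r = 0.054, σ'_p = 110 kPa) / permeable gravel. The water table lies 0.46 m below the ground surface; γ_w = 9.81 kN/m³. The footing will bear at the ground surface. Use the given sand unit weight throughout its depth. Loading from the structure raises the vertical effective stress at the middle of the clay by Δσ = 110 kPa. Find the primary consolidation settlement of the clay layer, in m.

S_c ≈ 0.274 m

Mid-depth of clay below the ground surface: z = 1.6 + 7.4/2 = 5.3 m.
Total vertical stress at mid-clay: σ_v = 18.9×1.6 + 17.4×3.7 = 94.62 kPa.
Pore pressure: u = 9.81×(5.3 − 0.46) = 47.48 kPa.
Initial effective stress: σ'_0 = σ_v − u = 94.62 − 47.48 = 47.14 kPa.
Final effective stress: σ'_f = 47.14 + 110 = 157.14 kPa.
σ'_f = 157.14 > σ'_p = 110 kPa, so the stress path crosses the preconsolidation pressure — recompression up to σ'_p, then virgin compression beyond:
S_c = H/(1+e₀)·[C_r·log₁₀(σ'_p/σ'_0) + C_c·log₁₀(σ'_f/σ'_p)]
    = 7.4/2.17 × [0.054×log₁₀(110/47.14) + 0.39×log₁₀(157.14/110)]
    = 3.4101 × [0.019872 + 0.060409] = 0.2738 m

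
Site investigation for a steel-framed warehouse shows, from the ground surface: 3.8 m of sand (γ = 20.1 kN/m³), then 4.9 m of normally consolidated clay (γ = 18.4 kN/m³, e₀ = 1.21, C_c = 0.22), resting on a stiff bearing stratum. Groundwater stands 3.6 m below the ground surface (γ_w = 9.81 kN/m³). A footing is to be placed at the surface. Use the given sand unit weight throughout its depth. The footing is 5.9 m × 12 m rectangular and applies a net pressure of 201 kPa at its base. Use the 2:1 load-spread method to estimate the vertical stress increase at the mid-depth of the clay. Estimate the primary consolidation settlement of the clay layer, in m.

Mid-depth of clay below the ground surface: z = 3.8 + 4.9/2 = 6.25 m.
Total vertical stress at mid-clay: σ_v = 20.1×3.8 + 18.4×2.45 = 121.46 kPa.
Pore pressure: u = 9.81×(6.25 − 3.6) = 25.997 kPa.
Initial effective stress: σ'_0 = σ_v − u = 121.46 − 25.997 = 95.463 kPa.
Stress increase at mid-clay by the 2:1 spreading method:
Δσ = qBL/((B+z)(L+z)) = 201×5.9×12/((5.9+6.25)(12+6.25)) = 64.179 kPa
Final effective stress: σ'_f = σ'_0 + Δσ = 95.463 + 64.179 = 159.64 kPa.
Normally consolidated clay, so the full stress increment lies on the virgin compression line:
S_c = C_c·H/(1+e₀)·log₁₀(σ'_f/σ'_0) = 0.22×4.9/(1+1.21)×log₁₀(159.64/95.463)
    = 0.48778 × 0.22331 = 0.1089 m

S_c ≈ 0.109 m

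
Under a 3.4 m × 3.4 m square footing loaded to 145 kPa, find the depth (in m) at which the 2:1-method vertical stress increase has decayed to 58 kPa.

2:1 spreading — at depth z the loaded area has grown by z in each plan dimension:
qB²/(B+z)² = Δσ_z ⇒ z = B(√(q/Δσ_z) − 1) = 3.4×(√(145/58) − 1) = 1.976 m

z ≈ 1.98 m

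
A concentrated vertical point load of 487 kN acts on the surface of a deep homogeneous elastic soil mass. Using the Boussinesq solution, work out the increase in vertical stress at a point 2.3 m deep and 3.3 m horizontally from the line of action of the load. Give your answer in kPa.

Boussinesq vertical stress below a point load on an elastic half-space:
Δσ_z = 3P/(2πz²) · [1 + (r/z)²]^(−5/2)
r/z = 3.3/2.3 = 1.4348; [1+(r/z)²]^(−5/2) = 0.061121.
Δσ_z = 3×487/(2π×2.3²) × 0.061121 = 43.956 × 0.061121 = 2.687 kPa

Δσ_z ≈ 2.69 kPa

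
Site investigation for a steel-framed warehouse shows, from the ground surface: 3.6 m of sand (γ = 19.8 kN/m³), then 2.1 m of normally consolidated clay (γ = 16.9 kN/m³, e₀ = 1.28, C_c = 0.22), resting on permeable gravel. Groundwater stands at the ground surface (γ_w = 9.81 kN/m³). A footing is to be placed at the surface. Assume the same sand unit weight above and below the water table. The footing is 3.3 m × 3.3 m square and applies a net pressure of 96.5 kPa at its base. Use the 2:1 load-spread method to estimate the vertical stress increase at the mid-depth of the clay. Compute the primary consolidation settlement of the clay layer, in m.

S_c ≈ 0.0285 m

Mid-depth of clay below the ground surface: z = 3.6 + 2.1/2 = 4.65 m.
Total vertical stress at mid-clay: σ_v = 19.8×3.6 + 16.9×1.05 = 89.025 kPa.
Pore pressure: u = 9.81×(4.65 − 0) = 45.617 kPa.
Initial effective stress: σ'_0 = σ_v − u = 89.025 − 45.617 = 43.408 kPa.
Stress increase at mid-clay by the 2:1 spreading method:
Δσ = qBL/((B+z)(L+z)) = 96.5×3.3×3.3/((3.3+4.65)(3.3+4.65)) = 16.627 kPa
Final effective stress: σ'_f = σ'_0 + Δσ = 43.408 + 16.627 = 60.035 kPa.
Normally consolidated clay, so the full stress increment lies on the virgin compression line:
S_c = C_c·H/(1+e₀)·log₁₀(σ'_f/σ'_0) = 0.22×2.1/(1+1.28)×log₁₀(60.035/43.408)
    = 0.20263 × 0.14083 = 0.02854 m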